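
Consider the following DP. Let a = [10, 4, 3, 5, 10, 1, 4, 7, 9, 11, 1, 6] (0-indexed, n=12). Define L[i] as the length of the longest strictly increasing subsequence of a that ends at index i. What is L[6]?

   i    0    1    2    3    4    5    6    7    8    9   10   11
a[i]   10    4    3    5   10    1    4    7    9   11    1    6
L[i]    1    1    1    2    3    1    2    3    4    5    1    3

2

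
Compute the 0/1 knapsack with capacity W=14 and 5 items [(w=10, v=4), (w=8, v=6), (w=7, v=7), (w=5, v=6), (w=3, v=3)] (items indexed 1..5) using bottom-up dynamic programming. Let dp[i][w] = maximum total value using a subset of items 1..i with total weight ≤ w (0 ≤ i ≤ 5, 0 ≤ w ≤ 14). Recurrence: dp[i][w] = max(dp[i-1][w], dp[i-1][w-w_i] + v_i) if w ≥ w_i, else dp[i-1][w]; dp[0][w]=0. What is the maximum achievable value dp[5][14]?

i\w   0   1   2   3   4   5   6   7   8   9  10  11  12  13  14
  0   0   0   0   0   0   0   0   0   0   0   0   0   0   0   0
  1   0   0   0   0   0   0   0   0   0   0   4   4   4   4   4
  2   0   0   0   0   0   0   0   0   6   6   6   6   6   6   6
  3   0   0   0   0   0   0   0   7   7   7   7   7   7   7   7
  4   0   0   0   0   0   6   6   7   7   7   7   7  13  13  13
  5   0   0   0   3   3   6   6   7   9   9  10  10  13  13  13

13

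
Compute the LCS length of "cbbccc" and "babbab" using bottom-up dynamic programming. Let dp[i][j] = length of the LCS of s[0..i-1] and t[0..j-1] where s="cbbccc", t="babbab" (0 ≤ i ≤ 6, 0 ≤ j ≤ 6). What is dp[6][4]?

   ''  b  a  b  b  a  b
''  0  0  0  0  0  0  0
 c  0  0  0  0  0  0  0
 b  0  1  1  1  1  1  1
 b  0  1  1  2  2  2  2
 c  0  1  1  2  2  2  2
 c  0  1  1  2  2  2  2
 c  0  1  1  2  2  2  2

2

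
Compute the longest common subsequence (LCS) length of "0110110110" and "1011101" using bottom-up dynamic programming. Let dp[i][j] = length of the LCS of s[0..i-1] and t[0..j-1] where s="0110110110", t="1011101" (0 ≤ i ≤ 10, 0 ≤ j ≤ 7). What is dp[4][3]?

   ''  1  0  1  1  1  0  1
''  0  0  0  0  0  0  0  0
 0  0  0  1  1  1  1  1  1
 1  0  1  1  2  2  2  2  2
 1  0  1  1  2  3  3  3  3
 0  0  1  2  2  3  3  4  4
 1  0  1  2  3  3  4  4  5
 1  0  1  2  3  4  4  4  5
 0  0  1  2  3  4  4  5  5
 1  0  1  2  3  4  5  5  6
 1  0  1  2  3  4  5  5  6
 0  0  1  2  3  4  5  6  6

2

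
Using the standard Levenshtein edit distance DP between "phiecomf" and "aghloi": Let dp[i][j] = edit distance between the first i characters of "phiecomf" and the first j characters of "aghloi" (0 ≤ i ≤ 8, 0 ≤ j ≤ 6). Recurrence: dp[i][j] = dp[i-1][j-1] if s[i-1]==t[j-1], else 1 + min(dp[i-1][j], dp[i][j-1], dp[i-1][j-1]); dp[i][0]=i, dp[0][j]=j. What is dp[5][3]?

5

   ''  a  g  h  l  o  i
''  0  1  2  3  4  5  6
 p  1  1  2  3  4  5  6
 h  2  2  2  2  3  4  5
 i  3  3  3  3  3  4  4
 e  4  4  4  4  4  4  5
 c  5  5  5  5  5  5  5
 o  6  6  6  6  6  5  6
 m  7  7  7  7  7  6  6
 f  8  8  8  8  8  7  7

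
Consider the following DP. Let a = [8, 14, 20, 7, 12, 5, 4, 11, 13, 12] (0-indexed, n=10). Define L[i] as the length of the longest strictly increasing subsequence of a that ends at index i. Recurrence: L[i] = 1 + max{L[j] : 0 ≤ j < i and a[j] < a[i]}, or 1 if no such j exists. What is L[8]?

   i    0    1    2    3    4    5    6    7    8    9
a[i]    8   14   20    7   12    5    4   11   13   12
L[i]    1    2    3    1    2    1    1    2    3    3

3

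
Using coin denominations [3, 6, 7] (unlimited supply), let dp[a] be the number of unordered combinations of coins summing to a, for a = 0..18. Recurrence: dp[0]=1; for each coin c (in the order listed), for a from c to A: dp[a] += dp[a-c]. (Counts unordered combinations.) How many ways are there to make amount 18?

after  coin     0     1     2     3     4     5     6     7     8     9    10    11    12    13    14    15    16    17    18
          3     1     0     0     1     0     0     1     0     0     1     0     0     1     0     0     1     0     0     1
          6     1     0     0     1     0     0     2     0     0     2     0     0     3     0     0     3     0     0     4
          7     1     0     0     1     0     0     2     1     0     2     1     0     3     2     1     3     2     1     4

4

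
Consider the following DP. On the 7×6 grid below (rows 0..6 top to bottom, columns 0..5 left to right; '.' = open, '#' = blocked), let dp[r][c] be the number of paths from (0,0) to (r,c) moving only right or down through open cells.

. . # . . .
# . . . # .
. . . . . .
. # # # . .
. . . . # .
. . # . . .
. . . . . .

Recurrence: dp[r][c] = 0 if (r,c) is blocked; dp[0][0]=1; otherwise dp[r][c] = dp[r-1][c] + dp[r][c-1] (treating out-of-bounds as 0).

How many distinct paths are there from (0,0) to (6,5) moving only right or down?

r\c   0   1   2   3   4   5
  0   1   1   0   0   0   0
  1   0   1   1   1   0   0
  2   0   1   2   3   3   3
  3   0   0   0   0   3   6
  4   0   0   0   0   0   6
  5   0   0   0   0   0   6
  6   0   0   0   0   0   6

6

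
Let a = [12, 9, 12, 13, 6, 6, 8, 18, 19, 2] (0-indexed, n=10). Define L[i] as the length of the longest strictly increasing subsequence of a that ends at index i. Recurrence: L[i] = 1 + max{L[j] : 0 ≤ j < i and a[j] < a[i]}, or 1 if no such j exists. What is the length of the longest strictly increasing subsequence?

5

   i    0    1    2    3    4    5    6    7    8    9
a[i]   12    9   12   13    6    6    8   18   19    2
L[i]    1    1    2    3    1    1    2    4    5    1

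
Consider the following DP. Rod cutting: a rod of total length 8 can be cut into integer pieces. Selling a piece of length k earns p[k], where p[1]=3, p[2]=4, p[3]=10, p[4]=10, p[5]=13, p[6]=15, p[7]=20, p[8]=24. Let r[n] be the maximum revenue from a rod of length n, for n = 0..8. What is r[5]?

   n    0    1    2    3    4    5    6    7    8
r[n]    0    3    6   10   13   16   20   23   26

16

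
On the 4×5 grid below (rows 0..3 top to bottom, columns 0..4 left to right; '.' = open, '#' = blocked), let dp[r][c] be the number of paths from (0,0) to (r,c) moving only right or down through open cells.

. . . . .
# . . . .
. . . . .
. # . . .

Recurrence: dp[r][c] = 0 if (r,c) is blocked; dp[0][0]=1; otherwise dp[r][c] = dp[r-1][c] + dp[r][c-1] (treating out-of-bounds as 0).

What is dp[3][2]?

r\c   0   1   2   3   4
  0   1   1   1   1   1
  1   0   1   2   3   4
  2   0   1   3   6  10
  3   0   0   3   9  19

3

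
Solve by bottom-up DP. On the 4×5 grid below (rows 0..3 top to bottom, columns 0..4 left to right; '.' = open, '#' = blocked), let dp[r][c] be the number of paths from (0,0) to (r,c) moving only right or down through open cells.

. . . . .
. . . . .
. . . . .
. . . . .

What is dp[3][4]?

r\c   0   1   2   3   4
  0   1   1   1   1   1
  1   1   2   3   4   5
  2   1   3   6  10  15
  3   1   4  10  20  35

35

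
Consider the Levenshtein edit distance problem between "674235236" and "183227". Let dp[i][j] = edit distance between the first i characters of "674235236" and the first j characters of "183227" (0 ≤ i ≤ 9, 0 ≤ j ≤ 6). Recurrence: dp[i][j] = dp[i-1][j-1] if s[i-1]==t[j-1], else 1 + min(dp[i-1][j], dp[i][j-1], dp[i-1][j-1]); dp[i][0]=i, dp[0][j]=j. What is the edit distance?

   ''  1  8  3  2  2  7
''  0  1  2  3  4  5  6
 6  1  1  2  3  4  5  6
 7  2  2  2  3  4  5  5
 4  3  3  3  3  4  5  6
 2  4  4  4  4  3  4  5
 3  5  5  5  4  4  4  5
 5  6  6  6  5  5  5  5
 2  7  7  7  6  5  5  6
 3  8  8  8  7  6  6  6
 6  9  9  9  8  7  7  7

7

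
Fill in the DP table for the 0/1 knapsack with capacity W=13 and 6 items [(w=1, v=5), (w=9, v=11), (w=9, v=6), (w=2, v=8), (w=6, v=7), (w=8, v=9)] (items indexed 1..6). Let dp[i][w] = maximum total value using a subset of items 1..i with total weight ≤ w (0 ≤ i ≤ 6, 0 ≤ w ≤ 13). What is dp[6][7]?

13

i\w   0   1   2   3   4   5   6   7   8   9  10  11  12  13
  0   0   0   0   0   0   0   0   0   0   0   0   0   0   0
  1   0   5   5   5   5   5   5   5   5   5   5   5   5   5
  2   0   5   5   5   5   5   5   5   5  11  16  16  16  16
  3   0   5   5   5   5   5   5   5   5  11  16  16  16  16
  4   0   5   8  13  13  13  13  13  13  13  16  19  24  24
  5   0   5   8  13  13  13  13  13  15  20  20  20  24  24
  6   0   5   8  13  13  13  13  13  15  20  20  22  24  24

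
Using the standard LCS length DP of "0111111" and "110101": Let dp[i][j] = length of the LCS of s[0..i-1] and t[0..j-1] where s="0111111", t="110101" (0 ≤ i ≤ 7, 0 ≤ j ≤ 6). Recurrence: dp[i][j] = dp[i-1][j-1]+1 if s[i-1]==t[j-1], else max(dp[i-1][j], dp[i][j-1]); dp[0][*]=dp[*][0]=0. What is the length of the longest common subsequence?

4

   ''  1  1  0  1  0  1
''  0  0  0  0  0  0  0
 0  0  0  0  1  1  1  1
 1  0  1  1  1  2  2  2
 1  0  1  2  2  2  2  3
 1  0  1  2  2  3  3  3
 1  0  1  2  2  3  3  4
 1  0  1  2  2  3  3  4
 1  0  1  2  2  3  3  4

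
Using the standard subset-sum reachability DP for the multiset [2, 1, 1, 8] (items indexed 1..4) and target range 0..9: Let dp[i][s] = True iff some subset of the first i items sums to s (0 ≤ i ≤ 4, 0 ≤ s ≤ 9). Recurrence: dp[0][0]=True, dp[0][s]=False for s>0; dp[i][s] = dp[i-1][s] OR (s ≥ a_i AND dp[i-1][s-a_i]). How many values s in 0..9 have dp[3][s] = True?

5

i\s   0   1   2   3   4   5   6   7   8   9
  0   T   F   F   F   F   F   F   F   F   F
  1   T   F   T   F   F   F   F   F   F   F
  2   T   T   T   T   F   F   F   F   F   F
  3   T   T   T   T   T   F   F   F   F   F
  4   T   T   T   T   T   F   F   F   T   T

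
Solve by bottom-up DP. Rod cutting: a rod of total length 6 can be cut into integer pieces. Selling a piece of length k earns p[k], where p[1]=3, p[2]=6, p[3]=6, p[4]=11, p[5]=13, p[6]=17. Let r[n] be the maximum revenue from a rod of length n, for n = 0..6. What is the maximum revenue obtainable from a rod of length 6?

18

   n    0    1    2    3    4    5    6
r[n]    0    3    6    9   12   15   18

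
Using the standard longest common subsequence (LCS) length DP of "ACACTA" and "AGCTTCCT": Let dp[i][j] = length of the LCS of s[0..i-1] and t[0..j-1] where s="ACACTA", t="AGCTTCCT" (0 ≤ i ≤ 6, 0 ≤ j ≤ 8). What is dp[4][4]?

   ''  A  G  C  T  T  C  C  T
''  0  0  0  0  0  0  0  0  0
 A  0  1  1  1  1  1  1  1  1
 C  0  1  1  2  2  2  2  2  2
 A  0  1  1  2  2  2  2  2  2
 C  0  1  1  2  2  2  3  3  3
 T  0  1  1  2  3  3  3  3  4
 A  0  1  1  2  3  3  3  3  4

2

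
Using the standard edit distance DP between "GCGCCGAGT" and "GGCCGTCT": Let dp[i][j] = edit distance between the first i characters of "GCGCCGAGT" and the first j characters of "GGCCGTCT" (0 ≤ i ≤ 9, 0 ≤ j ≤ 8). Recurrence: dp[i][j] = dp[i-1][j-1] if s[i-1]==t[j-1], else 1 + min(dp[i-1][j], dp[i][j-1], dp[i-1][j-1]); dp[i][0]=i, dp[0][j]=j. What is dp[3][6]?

   ''  G  G  C  C  G  T  C  T
''  0  1  2  3  4  5  6  7  8
 G  1  0  1  2  3  4  5  6  7
 C  2  1  1  1  2  3  4  5  6
 G  3  2  1  2  2  2  3  4  5
 C  4  3  2  1  2  3  3  3  4
 C  5  4  3  2  1  2  3  3  4
 G  6  5  4  3  2  1  2  3  4
 A  7  6  5  4  3  2  2  3  4
 G  8  7  6  5  4  3  3  3  4
 T  9  8  7  6  5  4  3  4  3

3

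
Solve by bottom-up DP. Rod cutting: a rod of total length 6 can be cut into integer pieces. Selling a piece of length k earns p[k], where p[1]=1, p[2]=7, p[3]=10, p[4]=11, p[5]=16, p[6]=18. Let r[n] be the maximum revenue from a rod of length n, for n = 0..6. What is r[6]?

   n    0    1    2    3    4    5    6
r[n]    0    1    7   10   14   17   21

21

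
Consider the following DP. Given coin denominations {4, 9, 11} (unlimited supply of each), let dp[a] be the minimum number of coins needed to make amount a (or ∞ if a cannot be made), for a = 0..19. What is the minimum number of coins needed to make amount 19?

 a  0  1  2  3  4  5  6  7  8  9 10 11 12 13 14 15 16 17 18 19
dp  0  -  -  -  1  -  -  -  2  1  -  1  3  2  -  2  4  3  2  3
(- denotes ∞ / unreachable)

3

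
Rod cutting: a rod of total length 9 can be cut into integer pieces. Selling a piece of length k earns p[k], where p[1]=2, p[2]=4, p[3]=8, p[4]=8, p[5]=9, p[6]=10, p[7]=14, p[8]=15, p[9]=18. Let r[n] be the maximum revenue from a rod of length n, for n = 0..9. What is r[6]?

   n    0    1    2    3    4    5    6    7    8    9
r[n]    0    2    4    8   10   12   16   18   20   24

16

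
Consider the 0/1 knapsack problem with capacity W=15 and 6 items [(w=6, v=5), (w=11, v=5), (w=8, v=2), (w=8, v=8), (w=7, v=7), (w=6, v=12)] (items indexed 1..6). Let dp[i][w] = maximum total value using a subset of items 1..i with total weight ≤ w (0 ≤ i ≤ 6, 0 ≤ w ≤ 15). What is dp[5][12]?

8

i\w   0   1   2   3   4   5   6   7   8   9  10  11  12  13  14  15
  0   0   0   0   0   0   0   0   0   0   0   0   0   0   0   0   0
  1   0   0   0   0   0   0   5   5   5   5   5   5   5   5   5   5
  2   0   0   0   0   0   0   5   5   5   5   5   5   5   5   5   5
  3   0   0   0   0   0   0   5   5   5   5   5   5   5   5   7   7
  4   0   0   0   0   0   0   5   5   8   8   8   8   8   8  13  13
  5   0   0   0   0   0   0   5   7   8   8   8   8   8  12  13  15
  6   0   0   0   0   0   0  12  12  12  12  12  12  17  19  20  20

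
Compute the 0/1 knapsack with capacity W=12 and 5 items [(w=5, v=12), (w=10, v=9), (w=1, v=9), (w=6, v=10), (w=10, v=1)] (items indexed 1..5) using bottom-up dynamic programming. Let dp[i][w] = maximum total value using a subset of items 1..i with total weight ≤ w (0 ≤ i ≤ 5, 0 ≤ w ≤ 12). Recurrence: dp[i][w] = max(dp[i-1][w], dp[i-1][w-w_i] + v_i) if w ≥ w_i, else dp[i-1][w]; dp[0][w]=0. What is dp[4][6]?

i\w   0   1   2   3   4   5   6   7   8   9  10  11  12
  0   0   0   0   0   0   0   0   0   0   0   0   0   0
  1   0   0   0   0   0  12  12  12  12  12  12  12  12
  2   0   0   0   0   0  12  12  12  12  12  12  12  12
  3   0   9   9   9   9  12  21  21  21  21  21  21  21
  4   0   9   9   9   9  12  21  21  21  21  21  22  31
  5   0   9   9   9   9  12  21  21  21  21  21  22  31

21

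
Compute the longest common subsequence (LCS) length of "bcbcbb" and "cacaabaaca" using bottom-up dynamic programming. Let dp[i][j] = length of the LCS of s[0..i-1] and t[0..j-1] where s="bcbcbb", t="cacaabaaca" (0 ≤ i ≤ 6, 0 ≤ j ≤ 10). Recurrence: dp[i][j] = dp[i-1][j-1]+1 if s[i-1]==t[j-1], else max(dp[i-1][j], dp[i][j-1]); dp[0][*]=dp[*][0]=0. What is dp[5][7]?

3

   ''  c  a  c  a  a  b  a  a  c  a
''  0  0  0  0  0  0  0  0  0  0  0
 b  0  0  0  0  0  0  1  1  1  1  1
 c  0  1  1  1  1  1  1  1  1  2  2
 b  0  1  1  1  1  1  2  2  2  2  2
 c  0  1  1  2  2  2  2  2  2  3  3
 b  0  1  1  2  2  2  3  3  3  3  3
 b  0  1  1  2  2  2  3  3  3  3  3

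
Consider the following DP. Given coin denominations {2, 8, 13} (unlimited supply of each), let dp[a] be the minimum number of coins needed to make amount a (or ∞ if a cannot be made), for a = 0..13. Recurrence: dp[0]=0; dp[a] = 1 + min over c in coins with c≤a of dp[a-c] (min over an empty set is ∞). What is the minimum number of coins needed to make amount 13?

 a  0  1  2  3  4  5  6  7  8  9 10 11 12 13
dp  0  -  1  -  2  -  3  -  1  -  2  -  3  1
(- denotes ∞ / unreachable)

1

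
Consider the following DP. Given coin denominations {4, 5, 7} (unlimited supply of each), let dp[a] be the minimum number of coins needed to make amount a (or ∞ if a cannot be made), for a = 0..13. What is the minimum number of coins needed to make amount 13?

3

 a  0  1  2  3  4  5  6  7  8  9 10 11 12 13
dp  0  -  -  -  1  1  -  1  2  2  2  2  2  3
(- denotes ∞ / unreachable)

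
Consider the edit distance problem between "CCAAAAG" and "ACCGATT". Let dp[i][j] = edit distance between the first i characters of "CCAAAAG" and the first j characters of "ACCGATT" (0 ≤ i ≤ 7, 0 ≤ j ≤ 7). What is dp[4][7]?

4

   ''  A  C  C  G  A  T  T
''  0  1  2  3  4  5  6  7
 C  1  1  1  2  3  4  5  6
 C  2  2  1  1  2  3  4  5
 A  3  2  2  2  2  2  3  4
 A  4  3  3  3  3  2  3  4
 A  5  4  4  4  4  3  3  4
 A  6  5  5  5  5  4  4  4
 G  7  6  6  6  5  5  5  5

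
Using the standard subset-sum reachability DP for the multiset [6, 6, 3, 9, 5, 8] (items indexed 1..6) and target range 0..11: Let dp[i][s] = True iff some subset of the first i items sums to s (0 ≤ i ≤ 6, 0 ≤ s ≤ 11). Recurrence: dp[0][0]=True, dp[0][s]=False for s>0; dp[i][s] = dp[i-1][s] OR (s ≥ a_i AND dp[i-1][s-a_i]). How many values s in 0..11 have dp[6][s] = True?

i\s   0   1   2   3   4   5   6   7   8   9  10  11
  0   T   F   F   F   F   F   F   F   F   F   F   F
  1   T   F   F   F   F   F   T   F   F   F   F   F
  2   T   F   F   F   F   F   T   F   F   F   F   F
  3   T   F   F   T   F   F   T   F   F   T   F   F
  4   T   F   F   T   F   F   T   F   F   T   F   F
  5   T   F   F   T   F   T   T   F   T   T   F   T
  6   T   F   F   T   F   T   T   F   T   T   F   T

7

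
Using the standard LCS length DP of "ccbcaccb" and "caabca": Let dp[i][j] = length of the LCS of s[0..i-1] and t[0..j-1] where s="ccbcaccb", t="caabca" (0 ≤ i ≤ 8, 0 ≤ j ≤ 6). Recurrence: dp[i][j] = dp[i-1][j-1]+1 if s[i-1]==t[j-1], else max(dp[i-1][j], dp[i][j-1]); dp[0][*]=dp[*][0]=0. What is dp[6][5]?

3

   ''  c  a  a  b  c  a
''  0  0  0  0  0  0  0
 c  0  1  1  1  1  1  1
 c  0  1  1  1  1  2  2
 b  0  1  1  1  2  2  2
 c  0  1  1  1  2  3  3
 a  0  1  2  2  2  3  4
 c  0  1  2  2  2  3  4
 c  0  1  2  2  2  3  4
 b  0  1  2  2  3  3  4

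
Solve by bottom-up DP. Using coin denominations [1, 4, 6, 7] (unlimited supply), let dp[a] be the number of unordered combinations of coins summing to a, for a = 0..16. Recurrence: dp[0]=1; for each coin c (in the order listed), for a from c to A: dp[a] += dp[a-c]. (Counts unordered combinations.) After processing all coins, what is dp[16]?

15

after  coin     0     1     2     3     4     5     6     7     8     9    10    11    12    13    14    15    16
          1     1     1     1     1     1     1     1     1     1     1     1     1     1     1     1     1     1
          4     1     1     1     1     2     2     2     2     3     3     3     3     4     4     4     4     5
          6     1     1     1     1     2     2     3     3     4     4     5     5     7     7     8     8    10
          7     1     1     1     1     2     2     3     4     5     5     6     7     9    10    12    13    15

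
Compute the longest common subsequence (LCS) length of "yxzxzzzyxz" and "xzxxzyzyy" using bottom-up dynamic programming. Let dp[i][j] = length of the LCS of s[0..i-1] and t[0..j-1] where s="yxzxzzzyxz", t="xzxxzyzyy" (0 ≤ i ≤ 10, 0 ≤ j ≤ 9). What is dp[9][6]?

5

   ''  x  z  x  x  z  y  z  y  y
''  0  0  0  0  0  0  0  0  0  0
 y  0  0  0  0  0  0  1  1  1  1
 x  0  1  1  1  1  1  1  1  1  1
 z  0  1  2  2  2  2  2  2  2  2
 x  0  1  2  3  3  3  3  3  3  3
 z  0  1  2  3  3  4  4  4  4  4
 z  0  1  2  3  3  4  4  5  5  5
 z  0  1  2  3  3  4  4  5  5  5
 y  0  1  2  3  3  4  5  5  6  6
 x  0  1  2  3  4  4  5  5  6  6
 z  0  1  2  3  4  5  5  6  6  6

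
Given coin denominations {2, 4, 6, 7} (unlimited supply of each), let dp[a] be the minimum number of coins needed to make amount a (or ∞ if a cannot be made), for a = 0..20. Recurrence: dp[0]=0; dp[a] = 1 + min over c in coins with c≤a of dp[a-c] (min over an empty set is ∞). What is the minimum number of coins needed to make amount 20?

 a  0  1  2  3  4  5  6  7  8  9 10 11 12 13 14 15 16 17 18 19 20
dp  0  -  1  -  1  -  1  1  2  2  2  2  2  2  2  3  3  3  3  3  3
(- denotes ∞ / unreachable)

3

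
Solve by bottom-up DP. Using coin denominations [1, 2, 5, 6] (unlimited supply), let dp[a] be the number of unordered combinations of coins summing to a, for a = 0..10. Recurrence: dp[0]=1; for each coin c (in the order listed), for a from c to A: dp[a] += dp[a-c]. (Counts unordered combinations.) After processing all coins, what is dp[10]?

after  coin     0     1     2     3     4     5     6     7     8     9    10
          1     1     1     1     1     1     1     1     1     1     1     1
          2     1     1     2     2     3     3     4     4     5     5     6
          5     1     1     2     2     3     4     5     6     7     8    10
          6     1     1     2     2     3     4     6     7     9    10    13

13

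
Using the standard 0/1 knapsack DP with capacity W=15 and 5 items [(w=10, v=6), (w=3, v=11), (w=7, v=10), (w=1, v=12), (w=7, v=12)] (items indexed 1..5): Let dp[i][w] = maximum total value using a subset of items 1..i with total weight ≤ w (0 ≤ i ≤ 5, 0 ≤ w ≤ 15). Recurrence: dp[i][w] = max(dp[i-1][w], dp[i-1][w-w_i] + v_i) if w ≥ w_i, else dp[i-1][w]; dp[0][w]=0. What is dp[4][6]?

23

i\w   0   1   2   3   4   5   6   7   8   9  10  11  12  13  14  15
  0   0   0   0   0   0   0   0   0   0   0   0   0   0   0   0   0
  1   0   0   0   0   0   0   0   0   0   0   6   6   6   6   6   6
  2   0   0   0  11  11  11  11  11  11  11  11  11  11  17  17  17
  3   0   0   0  11  11  11  11  11  11  11  21  21  21  21  21  21
  4   0  12  12  12  23  23  23  23  23  23  23  33  33  33  33  33
  5   0  12  12  12  23  23  23  23  24  24  24  35  35  35  35  35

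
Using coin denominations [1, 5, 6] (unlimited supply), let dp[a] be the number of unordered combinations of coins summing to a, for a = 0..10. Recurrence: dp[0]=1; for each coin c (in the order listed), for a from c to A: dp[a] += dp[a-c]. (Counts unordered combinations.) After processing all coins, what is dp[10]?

4

after  coin     0     1     2     3     4     5     6     7     8     9    10
          1     1     1     1     1     1     1     1     1     1     1     1
          5     1     1     1     1     1     2     2     2     2     2     3
          6     1     1     1     1     1     2     3     3     3     3     4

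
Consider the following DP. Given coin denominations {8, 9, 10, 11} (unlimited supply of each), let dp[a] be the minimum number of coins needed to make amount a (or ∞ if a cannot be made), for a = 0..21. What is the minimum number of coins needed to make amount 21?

 a  0  1  2  3  4  5  6  7  8  9 10 11 12 13 14 15 16 17 18 19 20 21
dp  0  -  -  -  -  -  -  -  1  1  1  1  -  -  -  -  2  2  2  2  2  2
(- denotes ∞ / unreachable)

2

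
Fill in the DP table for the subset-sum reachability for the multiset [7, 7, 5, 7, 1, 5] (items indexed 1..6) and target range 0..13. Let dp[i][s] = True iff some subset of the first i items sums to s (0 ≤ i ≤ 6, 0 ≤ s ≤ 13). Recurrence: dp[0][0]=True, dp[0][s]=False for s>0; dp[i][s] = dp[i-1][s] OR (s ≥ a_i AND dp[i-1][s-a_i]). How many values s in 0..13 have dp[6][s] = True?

10

i\s   0   1   2   3   4   5   6   7   8   9  10  11  12  13
  0   T   F   F   F   F   F   F   F   F   F   F   F   F   F
  1   T   F   F   F   F   F   F   T   F   F   F   F   F   F
  2   T   F   F   F   F   F   F   T   F   F   F   F   F   F
  3   T   F   F   F   F   T   F   T   F   F   F   F   T   F
  4   T   F   F   F   F   T   F   T   F   F   F   F   T   F
  5   T   T   F   F   F   T   T   T   T   F   F   F   T   T
  6   T   T   F   F   F   T   T   T   T   F   T   T   T   T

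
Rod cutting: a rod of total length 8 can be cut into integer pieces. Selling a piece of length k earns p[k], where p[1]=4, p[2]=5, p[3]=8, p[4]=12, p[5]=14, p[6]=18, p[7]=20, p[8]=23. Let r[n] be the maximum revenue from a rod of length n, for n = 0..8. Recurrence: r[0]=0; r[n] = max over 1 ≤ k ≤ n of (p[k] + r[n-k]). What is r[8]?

32

   n    0    1    2    3    4    5    6    7    8
r[n]    0    4    8   12   16   20   24   28   32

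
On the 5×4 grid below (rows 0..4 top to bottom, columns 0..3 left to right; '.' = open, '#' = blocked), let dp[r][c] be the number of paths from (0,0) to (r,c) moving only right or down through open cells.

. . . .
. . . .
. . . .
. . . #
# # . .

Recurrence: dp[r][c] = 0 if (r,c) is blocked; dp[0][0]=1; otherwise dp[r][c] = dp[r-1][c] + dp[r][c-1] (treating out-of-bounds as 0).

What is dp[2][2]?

6

r\c   0   1   2   3
  0   1   1   1   1
  1   1   2   3   4
  2   1   3   6  10
  3   1   4  10   0
  4   0   0  10  10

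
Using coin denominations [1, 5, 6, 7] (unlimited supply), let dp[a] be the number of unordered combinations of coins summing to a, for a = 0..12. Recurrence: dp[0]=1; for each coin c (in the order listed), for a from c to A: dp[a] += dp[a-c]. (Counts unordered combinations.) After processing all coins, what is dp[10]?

after  coin     0     1     2     3     4     5     6     7     8     9    10    11    12
          1     1     1     1     1     1     1     1     1     1     1     1     1     1
          5     1     1     1     1     1     2     2     2     2     2     3     3     3
          6     1     1     1     1     1     2     3     3     3     3     4     5     6
          7     1     1     1     1     1     2     3     4     4     4     5     6     8

5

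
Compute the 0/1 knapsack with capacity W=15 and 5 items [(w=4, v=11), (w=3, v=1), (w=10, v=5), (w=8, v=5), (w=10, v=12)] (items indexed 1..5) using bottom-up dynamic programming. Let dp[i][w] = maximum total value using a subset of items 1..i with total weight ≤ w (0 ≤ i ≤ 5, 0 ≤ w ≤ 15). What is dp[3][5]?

11

i\w   0   1   2   3   4   5   6   7   8   9  10  11  12  13  14  15
  0   0   0   0   0   0   0   0   0   0   0   0   0   0   0   0   0
  1   0   0   0   0  11  11  11  11  11  11  11  11  11  11  11  11
  2   0   0   0   1  11  11  11  12  12  12  12  12  12  12  12  12
  3   0   0   0   1  11  11  11  12  12  12  12  12  12  12  16  16
  4   0   0   0   1  11  11  11  12  12  12  12  12  16  16  16  17
  5   0   0   0   1  11  11  11  12  12  12  12  12  16  16  23  23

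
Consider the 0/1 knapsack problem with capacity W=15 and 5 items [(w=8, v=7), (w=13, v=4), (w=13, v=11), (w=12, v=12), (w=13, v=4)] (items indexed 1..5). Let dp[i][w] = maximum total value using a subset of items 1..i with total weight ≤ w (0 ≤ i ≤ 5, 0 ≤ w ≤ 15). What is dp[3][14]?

11

i\w   0   1   2   3   4   5   6   7   8   9  10  11  12  13  14  15
  0   0   0   0   0   0   0   0   0   0   0   0   0   0   0   0   0
  1   0   0   0   0   0   0   0   0   7   7   7   7   7   7   7   7
  2   0   0   0   0   0   0   0   0   7   7   7   7   7   7   7   7
  3   0   0   0   0   0   0   0   0   7   7   7   7   7  11  11  11
  4   0   0   0   0   0   0   0   0   7   7   7   7  12  12  12  12
  5   0   0   0   0   0   0   0   0   7   7   7   7  12  12  12  12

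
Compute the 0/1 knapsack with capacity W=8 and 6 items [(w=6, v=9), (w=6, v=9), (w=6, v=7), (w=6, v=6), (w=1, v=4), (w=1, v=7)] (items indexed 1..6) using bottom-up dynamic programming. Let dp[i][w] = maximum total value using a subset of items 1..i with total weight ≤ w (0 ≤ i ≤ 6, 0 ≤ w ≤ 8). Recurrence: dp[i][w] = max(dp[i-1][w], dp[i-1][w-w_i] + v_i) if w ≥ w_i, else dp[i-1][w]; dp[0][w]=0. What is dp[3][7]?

9

i\w   0   1   2   3   4   5   6   7   8
  0   0   0   0   0   0   0   0   0   0
  1   0   0   0   0   0   0   9   9   9
  2   0   0   0   0   0   0   9   9   9
  3   0   0   0   0   0   0   9   9   9
  4   0   0   0   0   0   0   9   9   9
  5   0   4   4   4   4   4   9  13  13
  6   0   7  11  11  11  11  11  16  20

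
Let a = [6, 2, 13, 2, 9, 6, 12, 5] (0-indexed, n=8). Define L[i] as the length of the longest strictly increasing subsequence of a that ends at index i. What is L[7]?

   i    0    1    2    3    4    5    6    7
a[i]    6    2   13    2    9    6   12    5
L[i]    1    1    2    1    2    2    3    2

2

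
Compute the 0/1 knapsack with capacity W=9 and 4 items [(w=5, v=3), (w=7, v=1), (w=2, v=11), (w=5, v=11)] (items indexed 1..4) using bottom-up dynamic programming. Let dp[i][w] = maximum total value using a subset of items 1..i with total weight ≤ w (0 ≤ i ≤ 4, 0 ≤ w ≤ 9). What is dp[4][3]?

11

i\w   0   1   2   3   4   5   6   7   8   9
  0   0   0   0   0   0   0   0   0   0   0
  1   0   0   0   0   0   3   3   3   3   3
  2   0   0   0   0   0   3   3   3   3   3
  3   0   0  11  11  11  11  11  14  14  14
  4   0   0  11  11  11  11  11  22  22  22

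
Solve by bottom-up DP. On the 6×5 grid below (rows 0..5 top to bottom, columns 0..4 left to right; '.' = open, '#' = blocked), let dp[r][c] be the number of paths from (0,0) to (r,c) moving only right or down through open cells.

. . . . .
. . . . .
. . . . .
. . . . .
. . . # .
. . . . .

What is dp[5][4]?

r\c   0   1   2   3   4
  0   1   1   1   1   1
  1   1   2   3   4   5
  2   1   3   6  10  15
  3   1   4  10  20  35
  4   1   5  15   0  35
  5   1   6  21  21  56

56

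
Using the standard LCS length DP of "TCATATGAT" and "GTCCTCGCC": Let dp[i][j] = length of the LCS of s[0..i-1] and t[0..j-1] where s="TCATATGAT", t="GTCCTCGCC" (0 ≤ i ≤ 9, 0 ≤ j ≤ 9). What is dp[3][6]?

2

   ''  G  T  C  C  T  C  G  C  C
''  0  0  0  0  0  0  0  0  0  0
 T  0  0  1  1  1  1  1  1  1  1
 C  0  0  1  2  2  2  2  2  2  2
 A  0  0  1  2  2  2  2  2  2  2
 T  0  0  1  2  2  3  3  3  3  3
 A  0  0  1  2  2  3  3  3  3  3
 T  0  0  1  2  2  3  3  3  3  3
 G  0  1  1  2  2  3  3  4  4  4
 A  0  1  1  2  2  3  3  4  4  4
 T  0  1  2  2  2  3  3  4  4  4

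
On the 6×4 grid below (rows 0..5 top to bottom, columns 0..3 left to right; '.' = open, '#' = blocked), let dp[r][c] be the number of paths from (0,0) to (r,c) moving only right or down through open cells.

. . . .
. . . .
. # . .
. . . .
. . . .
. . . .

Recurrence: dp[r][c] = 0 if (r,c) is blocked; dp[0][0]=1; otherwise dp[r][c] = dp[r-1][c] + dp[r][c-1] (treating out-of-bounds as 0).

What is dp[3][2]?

4

r\c   0   1   2   3
  0   1   1   1   1
  1   1   2   3   4
  2   1   0   3   7
  3   1   1   4  11
  4   1   2   6  17
  5   1   3   9  26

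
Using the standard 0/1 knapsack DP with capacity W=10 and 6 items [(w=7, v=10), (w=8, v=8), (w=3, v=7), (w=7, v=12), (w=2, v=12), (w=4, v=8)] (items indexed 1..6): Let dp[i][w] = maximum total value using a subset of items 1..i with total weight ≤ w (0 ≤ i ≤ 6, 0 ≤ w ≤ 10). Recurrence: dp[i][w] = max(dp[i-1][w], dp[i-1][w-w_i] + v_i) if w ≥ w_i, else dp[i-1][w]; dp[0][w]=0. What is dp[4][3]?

7

i\w   0   1   2   3   4   5   6   7   8   9  10
  0   0   0   0   0   0   0   0   0   0   0   0
  1   0   0   0   0   0   0   0  10  10  10  10
  2   0   0   0   0   0   0   0  10  10  10  10
  3   0   0   0   7   7   7   7  10  10  10  17
  4   0   0   0   7   7   7   7  12  12  12  19
  5   0   0  12  12  12  19  19  19  19  24  24
  6   0   0  12  12  12  19  20  20  20  27  27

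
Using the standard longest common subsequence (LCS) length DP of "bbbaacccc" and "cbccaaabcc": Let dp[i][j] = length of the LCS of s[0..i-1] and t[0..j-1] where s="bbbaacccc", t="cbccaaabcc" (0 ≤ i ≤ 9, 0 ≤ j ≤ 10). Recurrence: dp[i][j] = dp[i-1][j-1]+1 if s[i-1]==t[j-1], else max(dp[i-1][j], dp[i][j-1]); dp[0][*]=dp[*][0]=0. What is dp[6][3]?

2

   ''  c  b  c  c  a  a  a  b  c  c
''  0  0  0  0  0  0  0  0  0  0  0
 b  0  0  1  1  1  1  1  1  1  1  1
 b  0  0  1  1  1  1  1  1  2  2  2
 b  0  0  1  1  1  1  1  1  2  2  2
 a  0  0  1  1  1  2  2  2  2  2  2
 a  0  0  1  1  1  2  3  3  3  3  3
 c  0  1  1  2  2  2  3  3  3  4  4
 c  0  1  1  2  3  3  3  3  3  4  5
 c  0  1  1  2  3  3  3  3  3  4  5
 c  0  1  1  2  3  3  3  3  3  4  5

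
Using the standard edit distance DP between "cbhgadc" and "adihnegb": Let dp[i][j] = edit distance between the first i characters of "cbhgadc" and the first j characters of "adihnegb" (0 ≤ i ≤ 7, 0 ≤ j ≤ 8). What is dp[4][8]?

6

   ''  a  d  i  h  n  e  g  b
''  0  1  2  3  4  5  6  7  8
 c  1  1  2  3  4  5  6  7  8
 b  2  2  2  3  4  5  6  7  7
 h  3  3  3  3  3  4  5  6  7
 g  4  4  4  4  4  4  5  5  6
 a  5  4  5  5  5  5  5  6  6
 d  6  5  4  5  6  6  6  6  7
 c  7  6  5  5  6  7  7  7  7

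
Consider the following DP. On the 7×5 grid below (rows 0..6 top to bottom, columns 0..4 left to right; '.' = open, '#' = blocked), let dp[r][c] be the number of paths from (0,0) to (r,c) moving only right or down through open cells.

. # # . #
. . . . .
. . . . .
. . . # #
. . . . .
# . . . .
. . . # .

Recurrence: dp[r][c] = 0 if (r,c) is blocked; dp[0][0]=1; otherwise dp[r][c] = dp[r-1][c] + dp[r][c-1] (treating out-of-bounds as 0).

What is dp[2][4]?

5

r\c   0   1   2   3   4
  0   1   0   0   0   0
  1   1   1   1   1   1
  2   1   2   3   4   5
  3   1   3   6   0   0
  4   1   4  10  10  10
  5   0   4  14  24  34
  6   0   4  18   0  34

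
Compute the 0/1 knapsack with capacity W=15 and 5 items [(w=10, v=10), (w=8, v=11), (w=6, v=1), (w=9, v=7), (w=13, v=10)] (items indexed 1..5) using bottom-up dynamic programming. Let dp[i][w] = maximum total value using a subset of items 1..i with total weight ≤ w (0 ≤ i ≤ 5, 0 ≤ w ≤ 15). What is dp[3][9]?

i\w   0   1   2   3   4   5   6   7   8   9  10  11  12  13  14  15
  0   0   0   0   0   0   0   0   0   0   0   0   0   0   0   0   0
  1   0   0   0   0   0   0   0   0   0   0  10  10  10  10  10  10
  2   0   0   0   0   0   0   0   0  11  11  11  11  11  11  11  11
  3   0   0   0   0   0   0   1   1  11  11  11  11  11  11  12  12
  4   0   0   0   0   0   0   1   1  11  11  11  11  11  11  12  12
  5   0   0   0   0   0   0   1   1  11  11  11  11  11  11  12  12

11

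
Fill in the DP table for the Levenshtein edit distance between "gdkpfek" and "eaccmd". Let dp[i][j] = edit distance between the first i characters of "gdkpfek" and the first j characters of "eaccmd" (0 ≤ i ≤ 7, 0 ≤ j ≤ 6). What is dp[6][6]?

6

   ''  e  a  c  c  m  d
''  0  1  2  3  4  5  6
 g  1  1  2  3  4  5  6
 d  2  2  2  3  4  5  5
 k  3  3  3  3  4  5  6
 p  4  4  4  4  4  5  6
 f  5  5  5  5  5  5  6
 e  6  5  6  6  6  6  6
 k  7  6  6  7  7  7  7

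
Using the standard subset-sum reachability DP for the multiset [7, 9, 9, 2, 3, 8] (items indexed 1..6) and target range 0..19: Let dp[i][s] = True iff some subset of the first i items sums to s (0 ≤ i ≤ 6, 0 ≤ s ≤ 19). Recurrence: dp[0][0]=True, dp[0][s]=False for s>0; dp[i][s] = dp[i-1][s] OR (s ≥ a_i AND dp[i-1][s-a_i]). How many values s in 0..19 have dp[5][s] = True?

13

i\s   0   1   2   3   4   5   6   7   8   9  10  11  12  13  14  15  16  17  18  19
  0   T   F   F   F   F   F   F   F   F   F   F   F   F   F   F   F   F   F   F   F
  1   T   F   F   F   F   F   F   T   F   F   F   F   F   F   F   F   F   F   F   F
  2   T   F   F   F   F   F   F   T   F   T   F   F   F   F   F   F   T   F   F   F
  3   T   F   F   F   F   F   F   T   F   T   F   F   F   F   F   F   T   F   T   F
  4   T   F   T   F   F   F   F   T   F   T   F   T   F   F   F   F   T   F   T   F
  5   T   F   T   T   F   T   F   T   F   T   T   T   T   F   T   F   T   F   T   T
  6   T   F   T   T   F   T   F   T   T   T   T   T   T   T   T   T   T   T   T   T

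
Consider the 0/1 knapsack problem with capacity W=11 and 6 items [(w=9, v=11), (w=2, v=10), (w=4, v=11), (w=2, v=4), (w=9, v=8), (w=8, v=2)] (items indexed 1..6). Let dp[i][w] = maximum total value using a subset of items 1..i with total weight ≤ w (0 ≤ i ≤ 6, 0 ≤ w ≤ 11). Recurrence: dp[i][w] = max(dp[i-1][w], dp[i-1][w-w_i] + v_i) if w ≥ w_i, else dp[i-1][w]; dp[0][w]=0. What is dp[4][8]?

25

i\w   0   1   2   3   4   5   6   7   8   9  10  11
  0   0   0   0   0   0   0   0   0   0   0   0   0
  1   0   0   0   0   0   0   0   0   0  11  11  11
  2   0   0  10  10  10  10  10  10  10  11  11  21
  3   0   0  10  10  11  11  21  21  21  21  21  21
  4   0   0  10  10  14  14  21  21  25  25  25  25
  5   0   0  10  10  14  14  21  21  25  25  25  25
  6   0   0  10  10  14  14  21  21  25  25  25  25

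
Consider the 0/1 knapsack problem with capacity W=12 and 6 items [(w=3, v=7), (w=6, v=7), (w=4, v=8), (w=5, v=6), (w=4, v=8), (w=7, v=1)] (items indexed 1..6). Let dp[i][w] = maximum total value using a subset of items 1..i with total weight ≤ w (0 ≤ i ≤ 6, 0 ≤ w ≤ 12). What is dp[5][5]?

8

i\w   0   1   2   3   4   5   6   7   8   9  10  11  12
  0   0   0   0   0   0   0   0   0   0   0   0   0   0
  1   0   0   0   7   7   7   7   7   7   7   7   7   7
  2   0   0   0   7   7   7   7   7   7  14  14  14  14
  3   0   0   0   7   8   8   8  15  15  15  15  15  15
  4   0   0   0   7   8   8   8  15  15  15  15  15  21
  5   0   0   0   7   8   8   8  15  16  16  16  23  23
  6   0   0   0   7   8   8   8  15  16  16  16  23  23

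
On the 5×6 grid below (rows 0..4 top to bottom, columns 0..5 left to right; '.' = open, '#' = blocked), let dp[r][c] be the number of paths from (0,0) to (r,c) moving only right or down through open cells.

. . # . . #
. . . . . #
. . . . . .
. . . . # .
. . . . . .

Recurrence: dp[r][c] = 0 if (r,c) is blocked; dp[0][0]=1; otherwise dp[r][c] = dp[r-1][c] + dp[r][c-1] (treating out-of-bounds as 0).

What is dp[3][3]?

16

r\c   0   1   2   3   4   5
  0   1   1   0   0   0   0
  1   1   2   2   2   2   0
  2   1   3   5   7   9   9
  3   1   4   9  16   0   9
  4   1   5  14  30  30  39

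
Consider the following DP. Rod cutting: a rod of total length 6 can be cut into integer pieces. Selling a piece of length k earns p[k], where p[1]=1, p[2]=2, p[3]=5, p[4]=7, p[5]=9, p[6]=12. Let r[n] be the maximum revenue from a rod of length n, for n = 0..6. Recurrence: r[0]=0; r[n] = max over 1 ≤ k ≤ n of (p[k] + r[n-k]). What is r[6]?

   n    0    1    2    3    4    5    6
r[n]    0    1    2    5    7    9   12

12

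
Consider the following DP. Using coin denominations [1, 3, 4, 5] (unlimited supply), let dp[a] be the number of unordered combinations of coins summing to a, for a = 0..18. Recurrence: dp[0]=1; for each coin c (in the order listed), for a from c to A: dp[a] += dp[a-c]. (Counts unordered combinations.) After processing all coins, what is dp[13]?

20

after  coin     0     1     2     3     4     5     6     7     8     9    10    11    12    13    14    15    16    17    18
          1     1     1     1     1     1     1     1     1     1     1     1     1     1     1     1     1     1     1     1
          3     1     1     1     2     2     2     3     3     3     4     4     4     5     5     5     6     6     6     7
          4     1     1     1     2     3     3     4     5     6     7     8     9    11    12    13    15    17    18    20
          5     1     1     1     2     3     4     5     6     8    10    12    14    17    20    23    27    31    35    40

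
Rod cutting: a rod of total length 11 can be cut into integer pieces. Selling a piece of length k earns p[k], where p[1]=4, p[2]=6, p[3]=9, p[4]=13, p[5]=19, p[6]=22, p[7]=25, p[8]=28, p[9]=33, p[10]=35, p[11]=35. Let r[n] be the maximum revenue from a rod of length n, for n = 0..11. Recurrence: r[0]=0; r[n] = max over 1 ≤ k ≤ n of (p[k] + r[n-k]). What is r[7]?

   n    0    1    2    3    4    5    6    7    8    9   10   11
r[n]    0    4    8   12   16   20   24   28   32   36   40   44

28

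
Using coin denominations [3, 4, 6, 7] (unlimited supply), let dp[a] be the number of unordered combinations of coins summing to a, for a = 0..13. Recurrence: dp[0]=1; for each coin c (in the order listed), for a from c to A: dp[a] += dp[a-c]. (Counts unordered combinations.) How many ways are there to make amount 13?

4

after  coin     0     1     2     3     4     5     6     7     8     9    10    11    12    13
          3     1     0     0     1     0     0     1     0     0     1     0     0     1     0
          4     1     0     0     1     1     0     1     1     1     1     1     1     2     1
          6     1     0     0     1     1     0     2     1     1     2     2     1     4     2
          7     1     0     0     1     1     0     2     2     1     2     3     2     4     4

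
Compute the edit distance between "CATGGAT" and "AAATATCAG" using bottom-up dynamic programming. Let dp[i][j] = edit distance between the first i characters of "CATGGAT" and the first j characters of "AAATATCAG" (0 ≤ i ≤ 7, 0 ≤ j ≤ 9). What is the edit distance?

   ''  A  A  A  T  A  T  C  A  G
''  0  1  2  3  4  5  6  7  8  9
 C  1  1  2  3  4  5  6  6  7  8
 A  2  1  1  2  3  4  5  6  6  7
 T  3  2  2  2  2  3  4  5  6  7
 G  4  3  3  3  3  3  4  5  6  6
 G  5  4  4  4  4  4  4  5  6  6
 A  6  5  4  4  5  4  5  5  5  6
 T  7  6  5  5  4  5  4  5  6  6

6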